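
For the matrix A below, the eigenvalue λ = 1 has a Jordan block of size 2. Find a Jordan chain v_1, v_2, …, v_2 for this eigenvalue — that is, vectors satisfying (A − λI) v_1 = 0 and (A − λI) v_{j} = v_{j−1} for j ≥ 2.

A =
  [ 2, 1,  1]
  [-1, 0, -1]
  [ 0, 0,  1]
A Jordan chain for λ = 1 of length 2:
v_1 = (1, -1, 0)ᵀ
v_2 = (1, 0, 0)ᵀ

Let N = A − (1)·I. We want v_2 with N^2 v_2 = 0 but N^1 v_2 ≠ 0; then v_{j-1} := N · v_j for j = 2, …, 2.

Pick v_2 = (1, 0, 0)ᵀ.
Then v_1 = N · v_2 = (1, -1, 0)ᵀ.

Sanity check: (A − (1)·I) v_1 = (0, 0, 0)ᵀ = 0. ✓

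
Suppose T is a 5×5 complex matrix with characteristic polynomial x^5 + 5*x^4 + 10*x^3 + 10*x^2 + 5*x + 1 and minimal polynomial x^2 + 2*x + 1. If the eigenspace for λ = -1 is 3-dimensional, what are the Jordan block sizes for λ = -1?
Block sizes for λ = -1: [2, 2, 1]

Step 1 — from the characteristic polynomial, algebraic multiplicity of λ = -1 is 5. From dim ker(T − (-1)·I) = 3, there are exactly 3 Jordan blocks for λ = -1.
Step 2 — from the minimal polynomial, the factor (x + 1)^2 tells us the largest block for λ = -1 has size 2.
Step 3 — with total size 5, 3 blocks, and largest block 2, the block sizes (in nonincreasing order) are [2, 2, 1].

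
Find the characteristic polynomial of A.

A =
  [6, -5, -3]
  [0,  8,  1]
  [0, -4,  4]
x^3 - 18*x^2 + 108*x - 216

Expanding det(x·I − A) (e.g. by cofactor expansion or by noting that A is similar to its Jordan form J, which has the same characteristic polynomial as A) gives
  χ_A(x) = x^3 - 18*x^2 + 108*x - 216
which factors as (x - 6)^3. The eigenvalues (with algebraic multiplicities) are λ = 6 with multiplicity 3.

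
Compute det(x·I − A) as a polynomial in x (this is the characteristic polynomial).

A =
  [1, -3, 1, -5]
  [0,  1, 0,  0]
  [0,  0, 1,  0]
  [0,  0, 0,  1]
x^4 - 4*x^3 + 6*x^2 - 4*x + 1

Expanding det(x·I − A) (e.g. by cofactor expansion or by noting that A is similar to its Jordan form J, which has the same characteristic polynomial as A) gives
  χ_A(x) = x^4 - 4*x^3 + 6*x^2 - 4*x + 1
which factors as (x - 1)^4. The eigenvalues (with algebraic multiplicities) are λ = 1 with multiplicity 4.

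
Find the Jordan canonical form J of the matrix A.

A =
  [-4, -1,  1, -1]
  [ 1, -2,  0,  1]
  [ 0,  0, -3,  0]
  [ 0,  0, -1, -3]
J_2(-3) ⊕ J_2(-3)

The characteristic polynomial is
  det(x·I − A) = x^4 + 12*x^3 + 54*x^2 + 108*x + 81 = (x + 3)^4

Eigenvalues and multiplicities (the geometric multiplicity of λ is n − rank(A − λI), which equals the number of Jordan blocks for λ):
  λ = -3: algebraic multiplicity = 4, geometric multiplicity = 2

Determining the block sizes for each eigenvalue:
  λ = -3: with am = 4 and gm = 2, the partition is not yet determined (e.g. several partitions of 4 into 2 parts exist). Let N = A − (-3)·I. Computing rank(N^1) = 2, rank(N^2) = 0; the number of blocks of size ≥ j is rank(N^{j−1}) − rank(N^j), giving [2, 2]. So we have 2 block(s) of size 2 → block sizes [2, 2]

Assembling the blocks gives a Jordan form
J =
  [-3,  1,  0,  0]
  [ 0, -3,  0,  0]
  [ 0,  0, -3,  1]
  [ 0,  0,  0, -3]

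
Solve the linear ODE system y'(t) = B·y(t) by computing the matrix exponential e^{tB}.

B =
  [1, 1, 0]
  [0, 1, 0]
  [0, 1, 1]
e^{tB} =
  [exp(t), t*exp(t), 0]
  [0, exp(t), 0]
  [0, t*exp(t), exp(t)]

Strategy: write B = P · J · P⁻¹ where J is a Jordan canonical form, so e^{tB} = P · e^{tJ} · P⁻¹, and e^{tJ} can be computed block-by-block.

B has Jordan form
J =
  [1, 1, 0]
  [0, 1, 0]
  [0, 0, 1]
(up to reordering of blocks).

Per-block formulas:
  For a 1×1 block at λ = 1: exp(t · [1]) = [e^(1t)].
  For a 2×2 Jordan block J_2(1): exp(t · J_2(1)) = e^(1t)·(I + t·N), where N is the 2×2 nilpotent shift.

After assembling e^{tJ} and conjugating by P, we get:

e^{tB} =
  [exp(t), t*exp(t), 0]
  [0, exp(t), 0]
  [0, t*exp(t), exp(t)]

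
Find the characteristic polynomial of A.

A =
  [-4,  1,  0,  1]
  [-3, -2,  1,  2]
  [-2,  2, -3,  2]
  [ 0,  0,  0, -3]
x^4 + 12*x^3 + 54*x^2 + 108*x + 81

Expanding det(x·I − A) (e.g. by cofactor expansion or by noting that A is similar to its Jordan form J, which has the same characteristic polynomial as A) gives
  χ_A(x) = x^4 + 12*x^3 + 54*x^2 + 108*x + 81
which factors as (x + 3)^4. The eigenvalues (with algebraic multiplicities) are λ = -3 with multiplicity 4.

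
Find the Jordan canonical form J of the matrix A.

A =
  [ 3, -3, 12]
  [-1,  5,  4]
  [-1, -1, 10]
J_2(6) ⊕ J_1(6)

The characteristic polynomial is
  det(x·I − A) = x^3 - 18*x^2 + 108*x - 216 = (x - 6)^3

Eigenvalues and multiplicities (the geometric multiplicity of λ is n − rank(A − λI), which equals the number of Jordan blocks for λ):
  λ = 6: algebraic multiplicity = 3, geometric multiplicity = 2

Determining the block sizes for each eigenvalue:
  λ = 6: 2 blocks summing to 3 forces exactly one block of size 2 and the rest size 1 → block sizes [2, 1]

Assembling the blocks gives a Jordan form
J =
  [6, 1, 0]
  [0, 6, 0]
  [0, 0, 6]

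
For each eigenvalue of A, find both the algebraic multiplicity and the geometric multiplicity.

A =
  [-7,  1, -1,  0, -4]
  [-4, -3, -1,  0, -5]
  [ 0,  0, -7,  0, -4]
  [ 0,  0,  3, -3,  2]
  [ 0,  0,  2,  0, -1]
λ = -5: alg = 3, geom = 1; λ = -3: alg = 2, geom = 1

Step 1 — factor the characteristic polynomial to read off the algebraic multiplicities:
  χ_A(x) = (x + 3)^2*(x + 5)^3

Step 2 — compute geometric multiplicities via the rank-nullity identity g(λ) = n − rank(A − λI):
  rank(A − (-5)·I) = 4, so dim ker(A − (-5)·I) = n − 4 = 1
  rank(A − (-3)·I) = 4, so dim ker(A − (-3)·I) = n − 4 = 1

Summary:
  λ = -5: algebraic multiplicity = 3, geometric multiplicity = 1
  λ = -3: algebraic multiplicity = 2, geometric multiplicity = 1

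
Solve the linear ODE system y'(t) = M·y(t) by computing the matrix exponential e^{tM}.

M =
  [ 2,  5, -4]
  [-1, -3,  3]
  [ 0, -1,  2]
e^{tM} =
  [3*t - exp(t) + 2, 6*t - exp(t) + 1, -3*t - exp(t) + 1]
  [-2*t + exp(t) - 1, -4*t + exp(t), 2*t + exp(t) - 1]
  [-t + exp(t) - 1, -2*t + exp(t) - 1, t + exp(t)]

Strategy: write M = P · J · P⁻¹ where J is a Jordan canonical form, so e^{tM} = P · e^{tJ} · P⁻¹, and e^{tJ} can be computed block-by-block.

M has Jordan form
J =
  [0, 1, 0]
  [0, 0, 0]
  [0, 0, 1]
(up to reordering of blocks).

Per-block formulas:
  For a 2×2 Jordan block J_2(0): exp(t · J_2(0)) = e^(0t)·(I + t·N), where N is the 2×2 nilpotent shift.
  For a 1×1 block at λ = 1: exp(t · [1]) = [e^(1t)].

After assembling e^{tJ} and conjugating by P, we get:

e^{tM} =
  [3*t - exp(t) + 2, 6*t - exp(t) + 1, -3*t - exp(t) + 1]
  [-2*t + exp(t) - 1, -4*t + exp(t), 2*t + exp(t) - 1]
  [-t + exp(t) - 1, -2*t + exp(t) - 1, t + exp(t)]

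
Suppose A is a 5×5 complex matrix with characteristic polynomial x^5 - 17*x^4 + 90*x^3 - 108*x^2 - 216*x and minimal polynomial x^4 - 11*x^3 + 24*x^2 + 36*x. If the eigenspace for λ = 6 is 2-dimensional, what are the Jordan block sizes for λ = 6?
Block sizes for λ = 6: [2, 1]

Step 1 — from the characteristic polynomial, algebraic multiplicity of λ = 6 is 3. From dim ker(A − (6)·I) = 2, there are exactly 2 Jordan blocks for λ = 6.
Step 2 — from the minimal polynomial, the factor (x − 6)^2 tells us the largest block for λ = 6 has size 2.
Step 3 — with total size 3, 2 blocks, and largest block 2, the block sizes (in nonincreasing order) are [2, 1].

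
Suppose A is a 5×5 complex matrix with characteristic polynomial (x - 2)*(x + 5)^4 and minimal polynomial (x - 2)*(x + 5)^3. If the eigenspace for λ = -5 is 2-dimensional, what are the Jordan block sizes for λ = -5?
Block sizes for λ = -5: [3, 1]

Step 1 — from the characteristic polynomial, algebraic multiplicity of λ = -5 is 4. From dim ker(A − (-5)·I) = 2, there are exactly 2 Jordan blocks for λ = -5.
Step 2 — from the minimal polynomial, the factor (x + 5)^3 tells us the largest block for λ = -5 has size 3.
Step 3 — with total size 4, 2 blocks, and largest block 3, the block sizes (in nonincreasing order) are [3, 1].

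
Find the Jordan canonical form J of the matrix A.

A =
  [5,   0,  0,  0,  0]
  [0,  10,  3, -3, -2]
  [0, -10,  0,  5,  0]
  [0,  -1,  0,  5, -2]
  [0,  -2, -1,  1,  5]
J_3(5) ⊕ J_1(5) ⊕ J_1(5)

The characteristic polynomial is
  det(x·I − A) = x^5 - 25*x^4 + 250*x^3 - 1250*x^2 + 3125*x - 3125 = (x - 5)^5

Eigenvalues and multiplicities (the geometric multiplicity of λ is n − rank(A − λI), which equals the number of Jordan blocks for λ):
  λ = 5: algebraic multiplicity = 5, geometric multiplicity = 3

Determining the block sizes for each eigenvalue:
  λ = 5: with am = 5 and gm = 3, the partition is not yet determined (e.g. several partitions of 5 into 3 parts exist). Let N = A − (5)·I. Computing rank(N^1) = 2, rank(N^2) = 1, rank(N^3) = 0; the number of blocks of size ≥ j is rank(N^{j−1}) − rank(N^j), giving [3, 1, 1]. So we have 1 block(s) of size 3, 2 block(s) of size 1 → block sizes [3, 1, 1]

Assembling the blocks gives a Jordan form
J =
  [5, 1, 0, 0, 0]
  [0, 5, 1, 0, 0]
  [0, 0, 5, 0, 0]
  [0, 0, 0, 5, 0]
  [0, 0, 0, 0, 5]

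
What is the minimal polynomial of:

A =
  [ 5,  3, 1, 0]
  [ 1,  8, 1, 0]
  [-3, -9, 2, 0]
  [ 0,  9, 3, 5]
x^3 - 15*x^2 + 75*x - 125

The characteristic polynomial is χ_A(x) = (x - 5)^4, so the eigenvalues are known. The minimal polynomial is
  m_A(x) = Π_λ (x − λ)^{k_λ}
where k_λ is the size of the *largest* Jordan block for λ (equivalently, the smallest k with (A − λI)^k v = 0 for every generalised eigenvector v of λ).

  λ = 5: largest Jordan block has size 3, contributing (x − 5)^3

So m_A(x) = (x - 5)^3 = x^3 - 15*x^2 + 75*x - 125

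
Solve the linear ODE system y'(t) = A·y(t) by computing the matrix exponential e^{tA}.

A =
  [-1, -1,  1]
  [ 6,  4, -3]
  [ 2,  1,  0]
e^{tA} =
  [-2*t*exp(t) + exp(t), -t*exp(t), t*exp(t)]
  [6*t*exp(t), 3*t*exp(t) + exp(t), -3*t*exp(t)]
  [2*t*exp(t), t*exp(t), -t*exp(t) + exp(t)]

Strategy: write A = P · J · P⁻¹ where J is a Jordan canonical form, so e^{tA} = P · e^{tJ} · P⁻¹, and e^{tJ} can be computed block-by-block.

A has Jordan form
J =
  [1, 1, 0]
  [0, 1, 0]
  [0, 0, 1]
(up to reordering of blocks).

Per-block formulas:
  For a 2×2 Jordan block J_2(1): exp(t · J_2(1)) = e^(1t)·(I + t·N), where N is the 2×2 nilpotent shift.
  For a 1×1 block at λ = 1: exp(t · [1]) = [e^(1t)].

After assembling e^{tJ} and conjugating by P, we get:

e^{tA} =
  [-2*t*exp(t) + exp(t), -t*exp(t), t*exp(t)]
  [6*t*exp(t), 3*t*exp(t) + exp(t), -3*t*exp(t)]
  [2*t*exp(t), t*exp(t), -t*exp(t) + exp(t)]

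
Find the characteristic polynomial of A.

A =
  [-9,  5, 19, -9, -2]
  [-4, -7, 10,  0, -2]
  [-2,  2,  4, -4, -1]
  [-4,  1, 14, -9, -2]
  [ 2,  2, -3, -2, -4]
x^5 + 25*x^4 + 250*x^3 + 1250*x^2 + 3125*x + 3125

Expanding det(x·I − A) (e.g. by cofactor expansion or by noting that A is similar to its Jordan form J, which has the same characteristic polynomial as A) gives
  χ_A(x) = x^5 + 25*x^4 + 250*x^3 + 1250*x^2 + 3125*x + 3125
which factors as (x + 5)^5. The eigenvalues (with algebraic multiplicities) are λ = -5 with multiplicity 5.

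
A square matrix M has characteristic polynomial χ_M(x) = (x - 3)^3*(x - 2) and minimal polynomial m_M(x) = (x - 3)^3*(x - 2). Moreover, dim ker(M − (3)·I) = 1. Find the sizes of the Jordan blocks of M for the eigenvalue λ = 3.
Block sizes for λ = 3: [3]

Step 1 — from the characteristic polynomial, algebraic multiplicity of λ = 3 is 3. From dim ker(M − (3)·I) = 1, there are exactly 1 Jordan blocks for λ = 3.
Step 2 — from the minimal polynomial, the factor (x − 3)^3 tells us the largest block for λ = 3 has size 3.
Step 3 — with total size 3, 1 blocks, and largest block 3, the block sizes (in nonincreasing order) are [3].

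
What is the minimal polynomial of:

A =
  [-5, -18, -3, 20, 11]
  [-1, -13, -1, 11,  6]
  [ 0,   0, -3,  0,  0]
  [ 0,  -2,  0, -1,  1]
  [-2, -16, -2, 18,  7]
x^3 + 9*x^2 + 27*x + 27

The characteristic polynomial is χ_A(x) = (x + 3)^5, so the eigenvalues are known. The minimal polynomial is
  m_A(x) = Π_λ (x − λ)^{k_λ}
where k_λ is the size of the *largest* Jordan block for λ (equivalently, the smallest k with (A − λI)^k v = 0 for every generalised eigenvector v of λ).

  λ = -3: largest Jordan block has size 3, contributing (x + 3)^3

So m_A(x) = (x + 3)^3 = x^3 + 9*x^2 + 27*x + 27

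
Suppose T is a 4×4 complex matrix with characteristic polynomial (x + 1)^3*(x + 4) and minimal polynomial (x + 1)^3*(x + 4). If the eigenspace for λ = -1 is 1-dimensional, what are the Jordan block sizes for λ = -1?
Block sizes for λ = -1: [3]

Step 1 — from the characteristic polynomial, algebraic multiplicity of λ = -1 is 3. From dim ker(T − (-1)·I) = 1, there are exactly 1 Jordan blocks for λ = -1.
Step 2 — from the minimal polynomial, the factor (x + 1)^3 tells us the largest block for λ = -1 has size 3.
Step 3 — with total size 3, 1 blocks, and largest block 3, the block sizes (in nonincreasing order) are [3].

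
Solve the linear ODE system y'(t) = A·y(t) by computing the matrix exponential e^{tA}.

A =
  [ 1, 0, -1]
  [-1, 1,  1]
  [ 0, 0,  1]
e^{tA} =
  [exp(t), 0, -t*exp(t)]
  [-t*exp(t), exp(t), t^2*exp(t)/2 + t*exp(t)]
  [0, 0, exp(t)]

Strategy: write A = P · J · P⁻¹ where J is a Jordan canonical form, so e^{tA} = P · e^{tJ} · P⁻¹, and e^{tJ} can be computed block-by-block.

A has Jordan form
J =
  [1, 1, 0]
  [0, 1, 1]
  [0, 0, 1]
(up to reordering of blocks).

Per-block formulas:
  For a 3×3 Jordan block J_3(1): exp(t · J_3(1)) = e^(1t)·(I + t·N + (t^2/2)·N^2), where N is the 3×3 nilpotent shift.

After assembling e^{tJ} and conjugating by P, we get:

e^{tA} =
  [exp(t), 0, -t*exp(t)]
  [-t*exp(t), exp(t), t^2*exp(t)/2 + t*exp(t)]
  [0, 0, exp(t)]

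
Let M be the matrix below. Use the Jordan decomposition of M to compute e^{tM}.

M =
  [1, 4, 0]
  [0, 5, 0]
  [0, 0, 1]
e^{tM} =
  [exp(t), exp(5*t) - exp(t), 0]
  [0, exp(5*t), 0]
  [0, 0, exp(t)]

Strategy: write M = P · J · P⁻¹ where J is a Jordan canonical form, so e^{tM} = P · e^{tJ} · P⁻¹, and e^{tJ} can be computed block-by-block.

M has Jordan form
J =
  [1, 0, 0]
  [0, 1, 0]
  [0, 0, 5]
(up to reordering of blocks).

Per-block formulas:
  For a 1×1 block at λ = 1: exp(t · [1]) = [e^(1t)].
  For a 1×1 block at λ = 5: exp(t · [5]) = [e^(5t)].

After assembling e^{tJ} and conjugating by P, we get:

e^{tM} =
  [exp(t), exp(5*t) - exp(t), 0]
  [0, exp(5*t), 0]
  [0, 0, exp(t)]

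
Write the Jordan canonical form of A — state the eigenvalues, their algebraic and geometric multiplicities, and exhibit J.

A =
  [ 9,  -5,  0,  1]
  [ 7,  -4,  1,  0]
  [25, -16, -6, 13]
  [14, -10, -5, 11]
J_2(0) ⊕ J_2(5)

The characteristic polynomial is
  det(x·I − A) = x^4 - 10*x^3 + 25*x^2 = x^2*(x - 5)^2

Eigenvalues and multiplicities (the geometric multiplicity of λ is n − rank(A − λI), which equals the number of Jordan blocks for λ):
  λ = 0: algebraic multiplicity = 2, geometric multiplicity = 1
  λ = 5: algebraic multiplicity = 2, geometric multiplicity = 1

Determining the block sizes for each eigenvalue:
  λ = 0: one block (gm = 1), so the single block has size am = 2 → block sizes [2]
  λ = 5: one block (gm = 1), so the single block has size am = 2 → block sizes [2]

Assembling the blocks gives a Jordan form
J =
  [0, 1, 0, 0]
  [0, 0, 0, 0]
  [0, 0, 5, 1]
  [0, 0, 0, 5]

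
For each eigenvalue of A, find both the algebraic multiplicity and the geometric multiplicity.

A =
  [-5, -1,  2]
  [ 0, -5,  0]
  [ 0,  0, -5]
λ = -5: alg = 3, geom = 2

Step 1 — factor the characteristic polynomial to read off the algebraic multiplicities:
  χ_A(x) = (x + 5)^3

Step 2 — compute geometric multiplicities via the rank-nullity identity g(λ) = n − rank(A − λI):
  rank(A − (-5)·I) = 1, so dim ker(A − (-5)·I) = n − 1 = 2

Summary:
  λ = -5: algebraic multiplicity = 3, geometric multiplicity = 2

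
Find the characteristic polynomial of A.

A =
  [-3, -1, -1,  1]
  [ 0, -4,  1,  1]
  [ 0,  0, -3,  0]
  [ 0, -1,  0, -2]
x^4 + 12*x^3 + 54*x^2 + 108*x + 81

Expanding det(x·I − A) (e.g. by cofactor expansion or by noting that A is similar to its Jordan form J, which has the same characteristic polynomial as A) gives
  χ_A(x) = x^4 + 12*x^3 + 54*x^2 + 108*x + 81
which factors as (x + 3)^4. The eigenvalues (with algebraic multiplicities) are λ = -3 with multiplicity 4.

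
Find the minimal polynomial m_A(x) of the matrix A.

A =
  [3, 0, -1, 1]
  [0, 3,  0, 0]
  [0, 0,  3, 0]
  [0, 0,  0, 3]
x^2 - 6*x + 9

The characteristic polynomial is χ_A(x) = (x - 3)^4, so the eigenvalues are known. The minimal polynomial is
  m_A(x) = Π_λ (x − λ)^{k_λ}
where k_λ is the size of the *largest* Jordan block for λ (equivalently, the smallest k with (A − λI)^k v = 0 for every generalised eigenvector v of λ).

  λ = 3: largest Jordan block has size 2, contributing (x − 3)^2

So m_A(x) = (x - 3)^2 = x^2 - 6*x + 9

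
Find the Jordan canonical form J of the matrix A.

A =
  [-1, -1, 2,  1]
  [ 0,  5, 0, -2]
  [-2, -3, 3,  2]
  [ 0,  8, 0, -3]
J_2(1) ⊕ J_2(1)

The characteristic polynomial is
  det(x·I − A) = x^4 - 4*x^3 + 6*x^2 - 4*x + 1 = (x - 1)^4

Eigenvalues and multiplicities (the geometric multiplicity of λ is n − rank(A − λI), which equals the number of Jordan blocks for λ):
  λ = 1: algebraic multiplicity = 4, geometric multiplicity = 2

Determining the block sizes for each eigenvalue:
  λ = 1: with am = 4 and gm = 2, the partition is not yet determined (e.g. several partitions of 4 into 2 parts exist). Let N = A − (1)·I. Computing rank(N^1) = 2, rank(N^2) = 0; the number of blocks of size ≥ j is rank(N^{j−1}) − rank(N^j), giving [2, 2]. So we have 2 block(s) of size 2 → block sizes [2, 2]

Assembling the blocks gives a Jordan form
J =
  [1, 1, 0, 0]
  [0, 1, 0, 0]
  [0, 0, 1, 1]
  [0, 0, 0, 1]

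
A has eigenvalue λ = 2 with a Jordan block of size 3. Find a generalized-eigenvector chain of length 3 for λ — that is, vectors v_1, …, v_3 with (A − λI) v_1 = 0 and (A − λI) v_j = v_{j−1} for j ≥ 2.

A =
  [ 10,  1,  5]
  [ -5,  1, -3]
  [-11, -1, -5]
A Jordan chain for λ = 2 of length 3:
v_1 = (4, -2, -6)ᵀ
v_2 = (8, -5, -11)ᵀ
v_3 = (1, 0, 0)ᵀ

Let N = A − (2)·I. We want v_3 with N^3 v_3 = 0 but N^2 v_3 ≠ 0; then v_{j-1} := N · v_j for j = 3, …, 2.

Pick v_3 = (1, 0, 0)ᵀ.
Then v_2 = N · v_3 = (8, -5, -11)ᵀ.
Then v_1 = N · v_2 = (4, -2, -6)ᵀ.

Sanity check: (A − (2)·I) v_1 = (0, 0, 0)ᵀ = 0. ✓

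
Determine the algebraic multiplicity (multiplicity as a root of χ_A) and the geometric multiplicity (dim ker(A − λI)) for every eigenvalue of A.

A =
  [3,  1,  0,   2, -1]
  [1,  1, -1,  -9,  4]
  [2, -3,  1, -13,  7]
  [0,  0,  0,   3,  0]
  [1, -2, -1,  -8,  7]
λ = 3: alg = 5, geom = 2

Step 1 — factor the characteristic polynomial to read off the algebraic multiplicities:
  χ_A(x) = (x - 3)^5

Step 2 — compute geometric multiplicities via the rank-nullity identity g(λ) = n − rank(A − λI):
  rank(A − (3)·I) = 3, so dim ker(A − (3)·I) = n − 3 = 2

Summary:
  λ = 3: algebraic multiplicity = 5, geometric multiplicity = 2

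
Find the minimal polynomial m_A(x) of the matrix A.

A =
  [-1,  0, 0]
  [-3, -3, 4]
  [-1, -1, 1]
x^3 + 3*x^2 + 3*x + 1

The characteristic polynomial is χ_A(x) = (x + 1)^3, so the eigenvalues are known. The minimal polynomial is
  m_A(x) = Π_λ (x − λ)^{k_λ}
where k_λ is the size of the *largest* Jordan block for λ (equivalently, the smallest k with (A − λI)^k v = 0 for every generalised eigenvector v of λ).

  λ = -1: largest Jordan block has size 3, contributing (x + 1)^3

So m_A(x) = (x + 1)^3 = x^3 + 3*x^2 + 3*x + 1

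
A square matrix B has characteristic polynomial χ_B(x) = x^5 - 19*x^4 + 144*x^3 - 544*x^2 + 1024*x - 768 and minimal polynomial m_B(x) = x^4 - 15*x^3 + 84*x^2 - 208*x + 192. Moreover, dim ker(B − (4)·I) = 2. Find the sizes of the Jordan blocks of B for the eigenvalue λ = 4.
Block sizes for λ = 4: [3, 1]

Step 1 — from the characteristic polynomial, algebraic multiplicity of λ = 4 is 4. From dim ker(B − (4)·I) = 2, there are exactly 2 Jordan blocks for λ = 4.
Step 2 — from the minimal polynomial, the factor (x − 4)^3 tells us the largest block for λ = 4 has size 3.
Step 3 — with total size 4, 2 blocks, and largest block 3, the block sizes (in nonincreasing order) are [3, 1].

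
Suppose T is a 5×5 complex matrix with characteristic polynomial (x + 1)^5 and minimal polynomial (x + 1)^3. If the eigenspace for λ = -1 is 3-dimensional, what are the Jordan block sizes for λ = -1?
Block sizes for λ = -1: [3, 1, 1]

Step 1 — from the characteristic polynomial, algebraic multiplicity of λ = -1 is 5. From dim ker(T − (-1)·I) = 3, there are exactly 3 Jordan blocks for λ = -1.
Step 2 — from the minimal polynomial, the factor (x + 1)^3 tells us the largest block for λ = -1 has size 3.
Step 3 — with total size 5, 3 blocks, and largest block 3, the block sizes (in nonincreasing order) are [3, 1, 1].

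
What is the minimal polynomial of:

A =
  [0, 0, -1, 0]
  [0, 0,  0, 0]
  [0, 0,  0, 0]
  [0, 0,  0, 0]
x^2

The characteristic polynomial is χ_A(x) = x^4, so the eigenvalues are known. The minimal polynomial is
  m_A(x) = Π_λ (x − λ)^{k_λ}
where k_λ is the size of the *largest* Jordan block for λ (equivalently, the smallest k with (A − λI)^k v = 0 for every generalised eigenvector v of λ).

  λ = 0: largest Jordan block has size 2, contributing (x − 0)^2

So m_A(x) = x^2 = x^2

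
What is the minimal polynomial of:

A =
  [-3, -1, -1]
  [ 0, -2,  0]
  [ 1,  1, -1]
x^2 + 4*x + 4

The characteristic polynomial is χ_A(x) = (x + 2)^3, so the eigenvalues are known. The minimal polynomial is
  m_A(x) = Π_λ (x − λ)^{k_λ}
where k_λ is the size of the *largest* Jordan block for λ (equivalently, the smallest k with (A − λI)^k v = 0 for every generalised eigenvector v of λ).

  λ = -2: largest Jordan block has size 2, contributing (x + 2)^2

So m_A(x) = (x + 2)^2 = x^2 + 4*x + 4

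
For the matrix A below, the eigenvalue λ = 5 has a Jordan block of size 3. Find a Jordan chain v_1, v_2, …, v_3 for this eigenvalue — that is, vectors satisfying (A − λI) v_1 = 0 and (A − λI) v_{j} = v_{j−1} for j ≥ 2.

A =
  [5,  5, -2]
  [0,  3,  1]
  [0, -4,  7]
A Jordan chain for λ = 5 of length 3:
v_1 = (-2, 0, 0)ᵀ
v_2 = (5, -2, -4)ᵀ
v_3 = (0, 1, 0)ᵀ

Let N = A − (5)·I. We want v_3 with N^3 v_3 = 0 but N^2 v_3 ≠ 0; then v_{j-1} := N · v_j for j = 3, …, 2.

Pick v_3 = (0, 1, 0)ᵀ.
Then v_2 = N · v_3 = (5, -2, -4)ᵀ.
Then v_1 = N · v_2 = (-2, 0, 0)ᵀ.

Sanity check: (A − (5)·I) v_1 = (0, 0, 0)ᵀ = 0. ✓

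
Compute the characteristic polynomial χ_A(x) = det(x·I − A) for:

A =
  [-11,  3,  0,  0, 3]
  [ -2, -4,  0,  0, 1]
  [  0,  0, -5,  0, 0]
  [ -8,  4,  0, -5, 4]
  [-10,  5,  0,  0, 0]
x^5 + 25*x^4 + 250*x^3 + 1250*x^2 + 3125*x + 3125

Expanding det(x·I − A) (e.g. by cofactor expansion or by noting that A is similar to its Jordan form J, which has the same characteristic polynomial as A) gives
  χ_A(x) = x^5 + 25*x^4 + 250*x^3 + 1250*x^2 + 3125*x + 3125
which factors as (x + 5)^5. The eigenvalues (with algebraic multiplicities) are λ = -5 with multiplicity 5.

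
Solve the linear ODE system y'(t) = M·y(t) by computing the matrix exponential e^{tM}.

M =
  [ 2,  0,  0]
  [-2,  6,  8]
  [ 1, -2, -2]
e^{tM} =
  [exp(2*t), 0, 0]
  [-2*t*exp(2*t), 4*t*exp(2*t) + exp(2*t), 8*t*exp(2*t)]
  [t*exp(2*t), -2*t*exp(2*t), -4*t*exp(2*t) + exp(2*t)]

Strategy: write M = P · J · P⁻¹ where J is a Jordan canonical form, so e^{tM} = P · e^{tJ} · P⁻¹, and e^{tJ} can be computed block-by-block.

M has Jordan form
J =
  [2, 1, 0]
  [0, 2, 0]
  [0, 0, 2]
(up to reordering of blocks).

Per-block formulas:
  For a 2×2 Jordan block J_2(2): exp(t · J_2(2)) = e^(2t)·(I + t·N), where N is the 2×2 nilpotent shift.
  For a 1×1 block at λ = 2: exp(t · [2]) = [e^(2t)].

After assembling e^{tJ} and conjugating by P, we get:

e^{tM} =
  [exp(2*t), 0, 0]
  [-2*t*exp(2*t), 4*t*exp(2*t) + exp(2*t), 8*t*exp(2*t)]
  [t*exp(2*t), -2*t*exp(2*t), -4*t*exp(2*t) + exp(2*t)]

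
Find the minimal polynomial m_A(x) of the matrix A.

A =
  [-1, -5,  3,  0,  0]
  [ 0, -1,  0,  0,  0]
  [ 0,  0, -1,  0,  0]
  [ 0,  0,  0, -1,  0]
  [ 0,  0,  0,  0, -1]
x^2 + 2*x + 1

The characteristic polynomial is χ_A(x) = (x + 1)^5, so the eigenvalues are known. The minimal polynomial is
  m_A(x) = Π_λ (x − λ)^{k_λ}
where k_λ is the size of the *largest* Jordan block for λ (equivalently, the smallest k with (A − λI)^k v = 0 for every generalised eigenvector v of λ).

  λ = -1: largest Jordan block has size 2, contributing (x + 1)^2

So m_A(x) = (x + 1)^2 = x^2 + 2*x + 1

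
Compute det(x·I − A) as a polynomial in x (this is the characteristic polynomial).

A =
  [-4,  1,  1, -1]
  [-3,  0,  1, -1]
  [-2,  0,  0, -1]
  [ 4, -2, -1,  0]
x^4 + 4*x^3 + 6*x^2 + 4*x + 1

Expanding det(x·I − A) (e.g. by cofactor expansion or by noting that A is similar to its Jordan form J, which has the same characteristic polynomial as A) gives
  χ_A(x) = x^4 + 4*x^3 + 6*x^2 + 4*x + 1
which factors as (x + 1)^4. The eigenvalues (with algebraic multiplicities) are λ = -1 with multiplicity 4.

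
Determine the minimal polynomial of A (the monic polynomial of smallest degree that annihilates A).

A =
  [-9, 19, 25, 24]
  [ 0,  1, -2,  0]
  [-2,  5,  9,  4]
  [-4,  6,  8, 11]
x^3 - 9*x^2 + 27*x - 27

The characteristic polynomial is χ_A(x) = (x - 3)^4, so the eigenvalues are known. The minimal polynomial is
  m_A(x) = Π_λ (x − λ)^{k_λ}
where k_λ is the size of the *largest* Jordan block for λ (equivalently, the smallest k with (A − λI)^k v = 0 for every generalised eigenvector v of λ).

  λ = 3: largest Jordan block has size 3, contributing (x − 3)^3

So m_A(x) = (x - 3)^3 = x^3 - 9*x^2 + 27*x - 27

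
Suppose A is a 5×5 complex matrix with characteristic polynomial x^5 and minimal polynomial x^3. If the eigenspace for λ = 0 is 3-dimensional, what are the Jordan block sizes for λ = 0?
Block sizes for λ = 0: [3, 1, 1]

Step 1 — from the characteristic polynomial, algebraic multiplicity of λ = 0 is 5. From dim ker(A − (0)·I) = 3, there are exactly 3 Jordan blocks for λ = 0.
Step 2 — from the minimal polynomial, the factor (x − 0)^3 tells us the largest block for λ = 0 has size 3.
Step 3 — with total size 5, 3 blocks, and largest block 3, the block sizes (in nonincreasing order) are [3, 1, 1].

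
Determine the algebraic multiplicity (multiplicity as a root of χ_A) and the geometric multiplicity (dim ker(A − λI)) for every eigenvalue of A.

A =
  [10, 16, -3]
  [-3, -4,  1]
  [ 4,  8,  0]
λ = 2: alg = 3, geom = 1

Step 1 — factor the characteristic polynomial to read off the algebraic multiplicities:
  χ_A(x) = (x - 2)^3

Step 2 — compute geometric multiplicities via the rank-nullity identity g(λ) = n − rank(A − λI):
  rank(A − (2)·I) = 2, so dim ker(A − (2)·I) = n − 2 = 1

Summary:
  λ = 2: algebraic multiplicity = 3, geometric multiplicity = 1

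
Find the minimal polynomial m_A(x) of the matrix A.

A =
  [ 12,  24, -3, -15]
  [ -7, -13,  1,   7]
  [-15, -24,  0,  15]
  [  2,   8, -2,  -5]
x^3 + 3*x^2 - 9*x - 27

The characteristic polynomial is χ_A(x) = (x - 3)*(x + 3)^3, so the eigenvalues are known. The minimal polynomial is
  m_A(x) = Π_λ (x − λ)^{k_λ}
where k_λ is the size of the *largest* Jordan block for λ (equivalently, the smallest k with (A − λI)^k v = 0 for every generalised eigenvector v of λ).

  λ = -3: largest Jordan block has size 2, contributing (x + 3)^2
  λ = 3: largest Jordan block has size 1, contributing (x − 3)

So m_A(x) = (x - 3)*(x + 3)^2 = x^3 + 3*x^2 - 9*x - 27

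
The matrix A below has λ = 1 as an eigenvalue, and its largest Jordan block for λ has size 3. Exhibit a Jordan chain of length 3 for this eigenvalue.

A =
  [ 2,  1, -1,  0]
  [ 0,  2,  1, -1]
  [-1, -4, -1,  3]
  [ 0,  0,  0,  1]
A Jordan chain for λ = 1 of length 3:
v_1 = (2, -1, 1, 0)ᵀ
v_2 = (1, 0, -1, 0)ᵀ
v_3 = (1, 0, 0, 0)ᵀ

Let N = A − (1)·I. We want v_3 with N^3 v_3 = 0 but N^2 v_3 ≠ 0; then v_{j-1} := N · v_j for j = 3, …, 2.

Pick v_3 = (1, 0, 0, 0)ᵀ.
Then v_2 = N · v_3 = (1, 0, -1, 0)ᵀ.
Then v_1 = N · v_2 = (2, -1, 1, 0)ᵀ.

Sanity check: (A − (1)·I) v_1 = (0, 0, 0, 0)ᵀ = 0. ✓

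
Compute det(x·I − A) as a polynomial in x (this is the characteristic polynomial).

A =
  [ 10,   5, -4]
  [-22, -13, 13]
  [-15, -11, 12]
x^3 - 9*x^2 + 27*x - 27

Expanding det(x·I − A) (e.g. by cofactor expansion or by noting that A is similar to its Jordan form J, which has the same characteristic polynomial as A) gives
  χ_A(x) = x^3 - 9*x^2 + 27*x - 27
which factors as (x - 3)^3. The eigenvalues (with algebraic multiplicities) are λ = 3 with multiplicity 3.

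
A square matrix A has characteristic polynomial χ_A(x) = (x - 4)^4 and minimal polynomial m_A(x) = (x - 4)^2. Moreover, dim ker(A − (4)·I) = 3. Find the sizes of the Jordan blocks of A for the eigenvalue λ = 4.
Block sizes for λ = 4: [2, 1, 1]

Step 1 — from the characteristic polynomial, algebraic multiplicity of λ = 4 is 4. From dim ker(A − (4)·I) = 3, there are exactly 3 Jordan blocks for λ = 4.
Step 2 — from the minimal polynomial, the factor (x − 4)^2 tells us the largest block for λ = 4 has size 2.
Step 3 — with total size 4, 3 blocks, and largest block 2, the block sizes (in nonincreasing order) are [2, 1, 1].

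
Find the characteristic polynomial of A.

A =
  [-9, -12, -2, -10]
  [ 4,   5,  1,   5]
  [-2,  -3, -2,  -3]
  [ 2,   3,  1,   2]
x^4 + 4*x^3 + 6*x^2 + 4*x + 1

Expanding det(x·I − A) (e.g. by cofactor expansion or by noting that A is similar to its Jordan form J, which has the same characteristic polynomial as A) gives
  χ_A(x) = x^4 + 4*x^3 + 6*x^2 + 4*x + 1
which factors as (x + 1)^4. The eigenvalues (with algebraic multiplicities) are λ = -1 with multiplicity 4.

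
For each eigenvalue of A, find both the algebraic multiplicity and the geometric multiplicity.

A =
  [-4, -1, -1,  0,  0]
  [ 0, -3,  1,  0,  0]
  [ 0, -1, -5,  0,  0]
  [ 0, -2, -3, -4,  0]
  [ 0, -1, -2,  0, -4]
λ = -4: alg = 5, geom = 3

Step 1 — factor the characteristic polynomial to read off the algebraic multiplicities:
  χ_A(x) = (x + 4)^5

Step 2 — compute geometric multiplicities via the rank-nullity identity g(λ) = n − rank(A − λI):
  rank(A − (-4)·I) = 2, so dim ker(A − (-4)·I) = n − 2 = 3

Summary:
  λ = -4: algebraic multiplicity = 5, geometric multiplicity = 3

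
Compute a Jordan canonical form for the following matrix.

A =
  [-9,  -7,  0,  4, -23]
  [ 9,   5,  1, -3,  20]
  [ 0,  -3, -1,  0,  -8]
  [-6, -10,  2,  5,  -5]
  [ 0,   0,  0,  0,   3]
J_3(-1) ⊕ J_2(3)

The characteristic polynomial is
  det(x·I − A) = x^5 - 3*x^4 - 6*x^3 + 10*x^2 + 21*x + 9 = (x - 3)^2*(x + 1)^3

Eigenvalues and multiplicities (the geometric multiplicity of λ is n − rank(A − λI), which equals the number of Jordan blocks for λ):
  λ = -1: algebraic multiplicity = 3, geometric multiplicity = 1
  λ = 3: algebraic multiplicity = 2, geometric multiplicity = 1

Determining the block sizes for each eigenvalue:
  λ = -1: one block (gm = 1), so the single block has size am = 3 → block sizes [3]
  λ = 3: one block (gm = 1), so the single block has size am = 2 → block sizes [2]

Assembling the blocks gives a Jordan form
J =
  [-1,  1,  0, 0, 0]
  [ 0, -1,  1, 0, 0]
  [ 0,  0, -1, 0, 0]
  [ 0,  0,  0, 3, 1]
  [ 0,  0,  0, 0, 3]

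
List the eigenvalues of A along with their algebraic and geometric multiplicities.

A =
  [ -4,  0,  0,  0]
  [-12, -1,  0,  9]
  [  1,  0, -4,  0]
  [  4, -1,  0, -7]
λ = -4: alg = 4, geom = 2

Step 1 — factor the characteristic polynomial to read off the algebraic multiplicities:
  χ_A(x) = (x + 4)^4

Step 2 — compute geometric multiplicities via the rank-nullity identity g(λ) = n − rank(A − λI):
  rank(A − (-4)·I) = 2, so dim ker(A − (-4)·I) = n − 2 = 2

Summary:
  λ = -4: algebraic multiplicity = 4, geometric multiplicity = 2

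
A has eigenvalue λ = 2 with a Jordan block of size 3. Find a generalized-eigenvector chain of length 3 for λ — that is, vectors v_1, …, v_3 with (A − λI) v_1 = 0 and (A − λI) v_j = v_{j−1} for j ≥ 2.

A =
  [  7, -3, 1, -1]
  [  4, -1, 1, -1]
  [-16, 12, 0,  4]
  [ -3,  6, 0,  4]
A Jordan chain for λ = 2 of length 3:
v_1 = (0, -2, 0, 6)ᵀ
v_2 = (2, 1, -4, 3)ᵀ
v_3 = (1, 1, 0, 0)ᵀ

Let N = A − (2)·I. We want v_3 with N^3 v_3 = 0 but N^2 v_3 ≠ 0; then v_{j-1} := N · v_j for j = 3, …, 2.

Pick v_3 = (1, 1, 0, 0)ᵀ.
Then v_2 = N · v_3 = (2, 1, -4, 3)ᵀ.
Then v_1 = N · v_2 = (0, -2, 0, 6)ᵀ.

Sanity check: (A − (2)·I) v_1 = (0, 0, 0, 0)ᵀ = 0. ✓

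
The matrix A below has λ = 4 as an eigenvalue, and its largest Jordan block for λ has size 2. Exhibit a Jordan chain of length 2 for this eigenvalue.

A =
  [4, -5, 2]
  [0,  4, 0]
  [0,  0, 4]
A Jordan chain for λ = 4 of length 2:
v_1 = (-5, 0, 0)ᵀ
v_2 = (0, 1, 0)ᵀ

Let N = A − (4)·I. We want v_2 with N^2 v_2 = 0 but N^1 v_2 ≠ 0; then v_{j-1} := N · v_j for j = 2, …, 2.

Pick v_2 = (0, 1, 0)ᵀ.
Then v_1 = N · v_2 = (-5, 0, 0)ᵀ.

Sanity check: (A − (4)·I) v_1 = (0, 0, 0)ᵀ = 0. ✓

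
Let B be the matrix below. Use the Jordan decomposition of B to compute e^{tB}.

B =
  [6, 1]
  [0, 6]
e^{tB} =
  [exp(6*t), t*exp(6*t)]
  [0, exp(6*t)]

Strategy: write B = P · J · P⁻¹ where J is a Jordan canonical form, so e^{tB} = P · e^{tJ} · P⁻¹, and e^{tJ} can be computed block-by-block.

B has Jordan form
J =
  [6, 1]
  [0, 6]
(up to reordering of blocks).

Per-block formulas:
  For a 2×2 Jordan block J_2(6): exp(t · J_2(6)) = e^(6t)·(I + t·N), where N is the 2×2 nilpotent shift.

After assembling e^{tJ} and conjugating by P, we get:

e^{tB} =
  [exp(6*t), t*exp(6*t)]
  [0, exp(6*t)]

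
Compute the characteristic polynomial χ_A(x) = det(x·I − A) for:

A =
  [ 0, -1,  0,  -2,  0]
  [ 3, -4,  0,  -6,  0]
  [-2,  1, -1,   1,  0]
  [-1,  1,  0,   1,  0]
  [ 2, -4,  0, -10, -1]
x^5 + 5*x^4 + 10*x^3 + 10*x^2 + 5*x + 1

Expanding det(x·I − A) (e.g. by cofactor expansion or by noting that A is similar to its Jordan form J, which has the same characteristic polynomial as A) gives
  χ_A(x) = x^5 + 5*x^4 + 10*x^3 + 10*x^2 + 5*x + 1
which factors as (x + 1)^5. The eigenvalues (with algebraic multiplicities) are λ = -1 with multiplicity 5.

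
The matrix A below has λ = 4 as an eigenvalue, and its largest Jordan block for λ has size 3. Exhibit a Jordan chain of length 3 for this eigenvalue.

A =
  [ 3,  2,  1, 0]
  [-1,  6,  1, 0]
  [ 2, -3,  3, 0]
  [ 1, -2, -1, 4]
A Jordan chain for λ = 4 of length 3:
v_1 = (1, 1, -1, -1)ᵀ
v_2 = (-1, -1, 2, 1)ᵀ
v_3 = (1, 0, 0, 0)ᵀ

Let N = A − (4)·I. We want v_3 with N^3 v_3 = 0 but N^2 v_3 ≠ 0; then v_{j-1} := N · v_j for j = 3, …, 2.

Pick v_3 = (1, 0, 0, 0)ᵀ.
Then v_2 = N · v_3 = (-1, -1, 2, 1)ᵀ.
Then v_1 = N · v_2 = (1, 1, -1, -1)ᵀ.

Sanity check: (A − (4)·I) v_1 = (0, 0, 0, 0)ᵀ = 0. ✓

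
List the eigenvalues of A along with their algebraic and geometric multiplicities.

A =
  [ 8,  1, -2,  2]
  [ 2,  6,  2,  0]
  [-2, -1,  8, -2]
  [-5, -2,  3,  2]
λ = 6: alg = 4, geom = 2

Step 1 — factor the characteristic polynomial to read off the algebraic multiplicities:
  χ_A(x) = (x - 6)^4

Step 2 — compute geometric multiplicities via the rank-nullity identity g(λ) = n − rank(A − λI):
  rank(A − (6)·I) = 2, so dim ker(A − (6)·I) = n − 2 = 2

Summary:
  λ = 6: algebraic multiplicity = 4, geometric multiplicity = 2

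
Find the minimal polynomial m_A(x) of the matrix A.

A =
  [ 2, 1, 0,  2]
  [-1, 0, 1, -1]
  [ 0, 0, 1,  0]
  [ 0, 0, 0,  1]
x^3 - 3*x^2 + 3*x - 1

The characteristic polynomial is χ_A(x) = (x - 1)^4, so the eigenvalues are known. The minimal polynomial is
  m_A(x) = Π_λ (x − λ)^{k_λ}
where k_λ is the size of the *largest* Jordan block for λ (equivalently, the smallest k with (A − λI)^k v = 0 for every generalised eigenvector v of λ).

  λ = 1: largest Jordan block has size 3, contributing (x − 1)^3

So m_A(x) = (x - 1)^3 = x^3 - 3*x^2 + 3*x - 1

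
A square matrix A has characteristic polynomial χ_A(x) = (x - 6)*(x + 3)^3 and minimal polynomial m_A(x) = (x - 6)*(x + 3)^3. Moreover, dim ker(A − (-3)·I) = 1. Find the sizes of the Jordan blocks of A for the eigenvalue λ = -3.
Block sizes for λ = -3: [3]

Step 1 — from the characteristic polynomial, algebraic multiplicity of λ = -3 is 3. From dim ker(A − (-3)·I) = 1, there are exactly 1 Jordan blocks for λ = -3.
Step 2 — from the minimal polynomial, the factor (x + 3)^3 tells us the largest block for λ = -3 has size 3.
Step 3 — with total size 3, 1 blocks, and largest block 3, the block sizes (in nonincreasing order) are [3].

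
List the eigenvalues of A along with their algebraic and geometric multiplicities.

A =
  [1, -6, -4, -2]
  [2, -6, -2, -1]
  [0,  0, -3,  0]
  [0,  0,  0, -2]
λ = -3: alg = 2, geom = 2; λ = -2: alg = 2, geom = 1

Step 1 — factor the characteristic polynomial to read off the algebraic multiplicities:
  χ_A(x) = (x + 2)^2*(x + 3)^2

Step 2 — compute geometric multiplicities via the rank-nullity identity g(λ) = n − rank(A − λI):
  rank(A − (-3)·I) = 2, so dim ker(A − (-3)·I) = n − 2 = 2
  rank(A − (-2)·I) = 3, so dim ker(A − (-2)·I) = n − 3 = 1

Summary:
  λ = -3: algebraic multiplicity = 2, geometric multiplicity = 2
  λ = -2: algebraic multiplicity = 2, geometric multiplicity = 1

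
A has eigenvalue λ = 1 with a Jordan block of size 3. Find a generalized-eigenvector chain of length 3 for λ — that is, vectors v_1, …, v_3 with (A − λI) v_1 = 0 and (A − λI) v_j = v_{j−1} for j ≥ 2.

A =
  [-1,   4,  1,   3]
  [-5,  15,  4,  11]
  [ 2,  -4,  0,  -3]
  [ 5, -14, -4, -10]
A Jordan chain for λ = 1 of length 3:
v_1 = (1, 3, -1, -3)ᵀ
v_2 = (-2, -5, 2, 5)ᵀ
v_3 = (1, 0, 0, 0)ᵀ

Let N = A − (1)·I. We want v_3 with N^3 v_3 = 0 but N^2 v_3 ≠ 0; then v_{j-1} := N · v_j for j = 3, …, 2.

Pick v_3 = (1, 0, 0, 0)ᵀ.
Then v_2 = N · v_3 = (-2, -5, 2, 5)ᵀ.
Then v_1 = N · v_2 = (1, 3, -1, -3)ᵀ.

Sanity check: (A − (1)·I) v_1 = (0, 0, 0, 0)ᵀ = 0. ✓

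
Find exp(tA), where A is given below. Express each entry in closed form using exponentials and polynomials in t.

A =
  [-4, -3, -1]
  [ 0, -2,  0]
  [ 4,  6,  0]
e^{tA} =
  [-2*t*exp(-2*t) + exp(-2*t), -3*t*exp(-2*t), -t*exp(-2*t)]
  [0, exp(-2*t), 0]
  [4*t*exp(-2*t), 6*t*exp(-2*t), 2*t*exp(-2*t) + exp(-2*t)]

Strategy: write A = P · J · P⁻¹ where J is a Jordan canonical form, so e^{tA} = P · e^{tJ} · P⁻¹, and e^{tJ} can be computed block-by-block.

A has Jordan form
J =
  [-2,  1,  0]
  [ 0, -2,  0]
  [ 0,  0, -2]
(up to reordering of blocks).

Per-block formulas:
  For a 1×1 block at λ = -2: exp(t · [-2]) = [e^(-2t)].
  For a 2×2 Jordan block J_2(-2): exp(t · J_2(-2)) = e^(-2t)·(I + t·N), where N is the 2×2 nilpotent shift.

After assembling e^{tJ} and conjugating by P, we get:

e^{tA} =
  [-2*t*exp(-2*t) + exp(-2*t), -3*t*exp(-2*t), -t*exp(-2*t)]
  [0, exp(-2*t), 0]
  [4*t*exp(-2*t), 6*t*exp(-2*t), 2*t*exp(-2*t) + exp(-2*t)]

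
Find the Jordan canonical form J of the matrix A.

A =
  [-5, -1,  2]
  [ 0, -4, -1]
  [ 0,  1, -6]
J_3(-5)

The characteristic polynomial is
  det(x·I − A) = x^3 + 15*x^2 + 75*x + 125 = (x + 5)^3

Eigenvalues and multiplicities (the geometric multiplicity of λ is n − rank(A − λI), which equals the number of Jordan blocks for λ):
  λ = -5: algebraic multiplicity = 3, geometric multiplicity = 1

Determining the block sizes for each eigenvalue:
  λ = -5: one block (gm = 1), so the single block has size am = 3 → block sizes [3]

Assembling the blocks gives a Jordan form
J =
  [-5,  1,  0]
  [ 0, -5,  1]
  [ 0,  0, -5]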